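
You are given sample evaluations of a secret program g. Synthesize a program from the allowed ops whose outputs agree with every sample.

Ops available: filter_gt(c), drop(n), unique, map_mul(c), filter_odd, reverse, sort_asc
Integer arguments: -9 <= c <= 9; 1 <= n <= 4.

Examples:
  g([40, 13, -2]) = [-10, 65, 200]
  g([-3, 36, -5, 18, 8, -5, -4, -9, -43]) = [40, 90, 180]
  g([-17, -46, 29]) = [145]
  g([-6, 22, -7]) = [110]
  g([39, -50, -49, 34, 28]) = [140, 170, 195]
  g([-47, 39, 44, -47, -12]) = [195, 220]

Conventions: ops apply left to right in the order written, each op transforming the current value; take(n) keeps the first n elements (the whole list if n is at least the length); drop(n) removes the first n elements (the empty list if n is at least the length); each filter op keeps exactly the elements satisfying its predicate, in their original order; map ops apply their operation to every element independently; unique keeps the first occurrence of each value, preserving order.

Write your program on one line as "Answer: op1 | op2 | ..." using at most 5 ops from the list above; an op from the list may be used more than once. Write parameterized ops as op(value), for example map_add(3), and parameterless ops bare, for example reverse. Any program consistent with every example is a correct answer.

sort_asc | unique | filter_gt(-3) | map_mul(5)

Check, running the answer program on each example:
  [40, 13, -2] -> [-2, 13, 40] -> [-2, 13, 40] -> [-2, 13, 40] -> [-10, 65, 200]
  [-3, 36, -5, 18, 8, -5, -4, -9, -43] -> [-43, -9, -5, -5, -4, -3, 8, 18, 36] -> [-43, -9, -5, -4, -3, 8, 18, 36] -> [8, 18, 36] -> [40, 90, 180]
  [-17, -46, 29] -> [-46, -17, 29] -> [-46, -17, 29] -> [29] -> [145]
  [-6, 22, -7] -> [-7, -6, 22] -> [-7, -6, 22] -> [22] -> [110]
  [39, -50, -49, 34, 28] -> [-50, -49, 28, 34, 39] -> [-50, -49, 28, 34, 39] -> [28, 34, 39] -> [140, 170, 195]
  [-47, 39, 44, -47, -12] -> [-47, -47, -12, 39, 44] -> [-47, -12, 39, 44] -> [39, 44] -> [195, 220]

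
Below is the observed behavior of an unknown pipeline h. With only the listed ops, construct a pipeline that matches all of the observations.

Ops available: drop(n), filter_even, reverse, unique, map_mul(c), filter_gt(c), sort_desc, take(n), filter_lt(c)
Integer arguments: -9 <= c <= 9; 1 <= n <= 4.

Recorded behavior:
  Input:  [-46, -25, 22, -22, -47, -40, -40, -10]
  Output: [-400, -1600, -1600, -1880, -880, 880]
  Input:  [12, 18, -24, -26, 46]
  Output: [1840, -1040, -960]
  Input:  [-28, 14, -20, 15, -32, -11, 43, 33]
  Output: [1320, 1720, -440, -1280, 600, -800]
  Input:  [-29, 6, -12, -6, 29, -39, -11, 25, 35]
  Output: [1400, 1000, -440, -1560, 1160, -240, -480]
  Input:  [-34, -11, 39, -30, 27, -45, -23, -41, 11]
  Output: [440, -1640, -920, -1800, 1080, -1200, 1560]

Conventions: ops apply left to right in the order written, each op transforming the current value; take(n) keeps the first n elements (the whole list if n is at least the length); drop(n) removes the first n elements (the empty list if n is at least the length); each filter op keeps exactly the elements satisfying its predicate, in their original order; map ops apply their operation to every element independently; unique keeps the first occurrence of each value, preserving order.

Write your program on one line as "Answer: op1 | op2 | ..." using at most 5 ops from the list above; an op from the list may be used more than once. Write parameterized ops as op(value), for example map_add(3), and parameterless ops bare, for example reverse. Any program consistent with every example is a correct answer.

drop(2) | map_mul(-5) | reverse | map_mul(-8)

Check, running the answer program on each example:
  [-46, -25, 22, -22, -47, -40, -40, -10] -> [22, -22, -47, -40, -40, -10] -> [-110, 110, 235, 200, 200, 50] -> [50, 200, 200, 235, 110, -110] -> [-400, -1600, -1600, -1880, -880, 880]
  [12, 18, -24, -26, 46] -> [-24, -26, 46] -> [120, 130, -230] -> [-230, 130, 120] -> [1840, -1040, -960]
  [-28, 14, -20, 15, -32, -11, 43, 33] -> [-20, 15, -32, -11, 43, 33] -> [100, -75, 160, 55, -215, -165] -> [-165, -215, 55, 160, -75, 100] -> [1320, 1720, -440, -1280, 600, -800]
  [-29, 6, -12, -6, 29, -39, -11, 25, 35] -> [-12, -6, 29, -39, -11, 25, 35] -> [60, 30, -145, 195, 55, -125, -175] -> [-175, -125, 55, 195, -145, 30, 60] -> [1400, 1000, -440, -1560, 1160, -240, -480]
  [-34, -11, 39, -30, 27, -45, -23, -41, 11] -> [39, -30, 27, -45, -23, -41, 11] -> [-195, 150, -135, 225, 115, 205, -55] -> [-55, 205, 115, 225, -135, 150, -195] -> [440, -1640, -920, -1800, 1080, -1200, 1560]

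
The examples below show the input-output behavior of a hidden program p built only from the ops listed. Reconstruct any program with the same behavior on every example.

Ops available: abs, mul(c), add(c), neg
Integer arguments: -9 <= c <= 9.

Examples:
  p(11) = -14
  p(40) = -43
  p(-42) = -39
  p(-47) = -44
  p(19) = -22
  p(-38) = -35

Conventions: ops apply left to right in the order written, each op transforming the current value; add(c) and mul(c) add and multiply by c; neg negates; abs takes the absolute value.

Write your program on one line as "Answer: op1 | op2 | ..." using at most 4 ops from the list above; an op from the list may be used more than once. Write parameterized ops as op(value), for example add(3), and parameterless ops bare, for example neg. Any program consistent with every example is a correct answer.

neg | add(-3) | abs | neg

Check, running the answer program on each example:
  11 -> -11 -> -14 -> 14 -> -14
  40 -> -40 -> -43 -> 43 -> -43
  -42 -> 42 -> 39 -> 39 -> -39
  -47 -> 47 -> 44 -> 44 -> -44
  19 -> -19 -> -22 -> 22 -> -22
  -38 -> 38 -> 35 -> 35 -> -35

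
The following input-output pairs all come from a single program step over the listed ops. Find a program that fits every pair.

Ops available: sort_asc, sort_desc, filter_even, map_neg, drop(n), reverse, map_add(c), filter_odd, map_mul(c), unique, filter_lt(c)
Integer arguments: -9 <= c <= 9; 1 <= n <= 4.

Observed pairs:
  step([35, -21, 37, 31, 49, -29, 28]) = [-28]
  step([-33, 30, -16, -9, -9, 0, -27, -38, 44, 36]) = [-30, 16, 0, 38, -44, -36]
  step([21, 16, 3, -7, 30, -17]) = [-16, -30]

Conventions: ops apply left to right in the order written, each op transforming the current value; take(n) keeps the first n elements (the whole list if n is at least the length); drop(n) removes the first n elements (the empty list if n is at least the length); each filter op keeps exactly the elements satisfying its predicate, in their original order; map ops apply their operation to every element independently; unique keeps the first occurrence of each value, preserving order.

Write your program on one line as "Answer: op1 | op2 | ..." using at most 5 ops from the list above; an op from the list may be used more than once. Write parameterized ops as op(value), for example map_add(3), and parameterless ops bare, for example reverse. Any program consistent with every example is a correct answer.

reverse | map_neg | reverse | filter_even

Check, running the answer program on each example:
  [35, -21, 37, 31, 49, -29, 28] -> [28, -29, 49, 31, 37, -21, 35] -> [-28, 29, -49, -31, -37, 21, -35] -> [-35, 21, -37, -31, -49, 29, -28] -> [-28]
  [-33, 30, -16, -9, -9, 0, -27, -38, 44, 36] -> [36, 44, -38, -27, 0, -9, -9, -16, 30, -33] -> [-36, -44, 38, 27, 0, 9, 9, 16, -30, 33] -> [33, -30, 16, 9, 9, 0, 27, 38, -44, -36] -> [-30, 16, 0, 38, -44, -36]
  [21, 16, 3, -7, 30, -17] -> [-17, 30, -7, 3, 16, 21] -> [17, -30, 7, -3, -16, -21] -> [-21, -16, -3, 7, -30, 17] -> [-16, -30]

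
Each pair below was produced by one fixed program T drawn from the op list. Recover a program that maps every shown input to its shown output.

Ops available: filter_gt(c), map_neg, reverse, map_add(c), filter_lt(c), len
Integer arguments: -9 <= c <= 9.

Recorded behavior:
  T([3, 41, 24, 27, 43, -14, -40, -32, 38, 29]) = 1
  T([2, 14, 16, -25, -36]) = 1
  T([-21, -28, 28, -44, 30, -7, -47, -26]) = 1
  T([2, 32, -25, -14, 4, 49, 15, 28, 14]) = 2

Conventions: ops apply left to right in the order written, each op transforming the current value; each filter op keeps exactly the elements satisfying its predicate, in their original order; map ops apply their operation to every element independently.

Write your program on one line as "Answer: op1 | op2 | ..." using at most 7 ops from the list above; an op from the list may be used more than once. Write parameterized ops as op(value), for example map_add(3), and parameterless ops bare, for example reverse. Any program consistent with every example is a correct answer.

map_neg | reverse | filter_gt(-7) | reverse | filter_lt(8) | len

Check, running the answer program on each example:
  [3, 41, 24, 27, 43, -14, -40, -32, 38, 29] -> [-3, -41, -24, -27, -43, 14, 40, 32, -38, -29] -> [-29, -38, 32, 40, 14, -43, -27, -24, -41, -3] -> [32, 40, 14, -3] -> [-3, 14, 40, 32] -> [-3] -> 1
  [2, 14, 16, -25, -36] -> [-2, -14, -16, 25, 36] -> [36, 25, -16, -14, -2] -> [36, 25, -2] -> [-2, 25, 36] -> [-2] -> 1
  [-21, -28, 28, -44, 30, -7, -47, -26] -> [21, 28, -28, 44, -30, 7, 47, 26] -> [26, 47, 7, -30, 44, -28, 28, 21] -> [26, 47, 7, 44, 28, 21] -> [21, 28, 44, 7, 47, 26] -> [7] -> 1
  [2, 32, -25, -14, 4, 49, 15, 28, 14] -> [-2, -32, 25, 14, -4, -49, -15, -28, -14] -> [-14, -28, -15, -49, -4, 14, 25, -32, -2] -> [-4, 14, 25, -2] -> [-2, 25, 14, -4] -> [-2, -4] -> 2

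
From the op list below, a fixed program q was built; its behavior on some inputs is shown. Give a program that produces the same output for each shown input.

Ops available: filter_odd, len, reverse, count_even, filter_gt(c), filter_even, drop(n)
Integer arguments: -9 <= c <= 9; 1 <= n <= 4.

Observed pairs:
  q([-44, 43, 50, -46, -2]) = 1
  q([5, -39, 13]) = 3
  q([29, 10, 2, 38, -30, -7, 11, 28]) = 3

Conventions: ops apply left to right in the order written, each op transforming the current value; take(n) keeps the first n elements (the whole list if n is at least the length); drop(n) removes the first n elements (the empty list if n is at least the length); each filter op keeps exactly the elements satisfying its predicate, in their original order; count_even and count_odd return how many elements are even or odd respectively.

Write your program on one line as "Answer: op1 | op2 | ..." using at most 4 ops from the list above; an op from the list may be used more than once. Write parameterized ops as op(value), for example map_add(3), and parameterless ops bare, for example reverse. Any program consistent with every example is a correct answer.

filter_odd | reverse | len

Check, running the answer program on each example:
  [-44, 43, 50, -46, -2] -> [43] -> [43] -> 1
  [5, -39, 13] -> [5, -39, 13] -> [13, -39, 5] -> 3
  [29, 10, 2, 38, -30, -7, 11, 28] -> [29, -7, 11] -> [11, -7, 29] -> 3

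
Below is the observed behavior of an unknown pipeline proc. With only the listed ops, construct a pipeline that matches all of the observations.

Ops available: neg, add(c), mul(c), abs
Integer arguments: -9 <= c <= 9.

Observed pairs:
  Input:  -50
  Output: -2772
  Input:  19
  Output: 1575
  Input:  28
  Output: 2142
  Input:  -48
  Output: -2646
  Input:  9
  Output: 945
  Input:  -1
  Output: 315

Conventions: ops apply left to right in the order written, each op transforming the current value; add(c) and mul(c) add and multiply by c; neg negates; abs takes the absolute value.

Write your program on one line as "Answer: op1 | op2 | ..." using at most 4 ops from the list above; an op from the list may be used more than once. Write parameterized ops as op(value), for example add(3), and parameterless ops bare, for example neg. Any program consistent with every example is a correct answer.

add(6) | mul(9) | mul(-7) | neg

Check, running the answer program on each example:
  -50 -> -44 -> -396 -> 2772 -> -2772
  19 -> 25 -> 225 -> -1575 -> 1575
  28 -> 34 -> 306 -> -2142 -> 2142
  -48 -> -42 -> -378 -> 2646 -> -2646
  9 -> 15 -> 135 -> -945 -> 945
  -1 -> 5 -> 45 -> -315 -> 315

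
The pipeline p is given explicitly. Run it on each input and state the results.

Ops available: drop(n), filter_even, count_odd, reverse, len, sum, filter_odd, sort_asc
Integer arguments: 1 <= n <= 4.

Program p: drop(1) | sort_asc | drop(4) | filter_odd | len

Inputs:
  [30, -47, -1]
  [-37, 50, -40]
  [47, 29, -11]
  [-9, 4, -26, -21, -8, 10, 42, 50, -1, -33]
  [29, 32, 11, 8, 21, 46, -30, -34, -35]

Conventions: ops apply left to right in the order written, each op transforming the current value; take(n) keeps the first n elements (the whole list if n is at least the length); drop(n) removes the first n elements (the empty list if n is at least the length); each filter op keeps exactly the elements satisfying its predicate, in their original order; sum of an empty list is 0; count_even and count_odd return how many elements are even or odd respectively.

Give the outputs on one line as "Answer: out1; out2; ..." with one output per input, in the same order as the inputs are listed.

Execution, op by op:
  [30, -47, -1] -> [-47, -1] -> [-47, -1] -> [] -> [] -> 0
  [-37, 50, -40] -> [50, -40] -> [-40, 50] -> [] -> [] -> 0
  [47, 29, -11] -> [29, -11] -> [-11, 29] -> [] -> [] -> 0
  [-9, 4, -26, -21, -8, 10, 42, 50, -1, -33] -> [4, -26, -21, -8, 10, 42, 50, -1, -33] -> [-33, -26, -21, -8, -1, 4, 10, 42, 50] -> [-1, 4, 10, 42, 50] -> [-1] -> 1
  [29, 32, 11, 8, 21, 46, -30, -34, -35] -> [32, 11, 8, 21, 46, -30, -34, -35] -> [-35, -34, -30, 8, 11, 21, 32, 46] -> [11, 21, 32, 46] -> [11, 21] -> 2

0; 0; 0; 1; 2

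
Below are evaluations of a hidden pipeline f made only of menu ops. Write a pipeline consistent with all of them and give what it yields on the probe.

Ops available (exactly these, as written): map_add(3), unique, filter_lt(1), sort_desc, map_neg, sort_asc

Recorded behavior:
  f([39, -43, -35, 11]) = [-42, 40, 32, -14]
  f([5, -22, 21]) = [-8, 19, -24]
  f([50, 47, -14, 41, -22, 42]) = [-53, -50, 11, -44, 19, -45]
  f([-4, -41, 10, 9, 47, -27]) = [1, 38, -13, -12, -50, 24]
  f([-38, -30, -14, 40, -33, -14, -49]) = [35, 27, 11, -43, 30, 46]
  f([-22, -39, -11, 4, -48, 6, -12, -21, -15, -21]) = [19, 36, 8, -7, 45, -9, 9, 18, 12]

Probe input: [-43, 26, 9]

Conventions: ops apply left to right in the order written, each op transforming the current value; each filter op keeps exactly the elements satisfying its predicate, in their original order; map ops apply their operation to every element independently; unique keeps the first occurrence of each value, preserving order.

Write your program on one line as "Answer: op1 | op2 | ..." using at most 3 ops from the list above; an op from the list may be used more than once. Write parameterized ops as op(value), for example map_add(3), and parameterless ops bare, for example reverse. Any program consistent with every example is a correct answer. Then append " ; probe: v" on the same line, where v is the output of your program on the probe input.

map_add(3) | map_neg | unique ; probe: [40, -29, -12]

Check, running the answer program on each example:
  [39, -43, -35, 11] -> [42, -40, -32, 14] -> [-42, 40, 32, -14] -> [-42, 40, 32, -14]
  [5, -22, 21] -> [8, -19, 24] -> [-8, 19, -24] -> [-8, 19, -24]
  [50, 47, -14, 41, -22, 42] -> [53, 50, -11, 44, -19, 45] -> [-53, -50, 11, -44, 19, -45] -> [-53, -50, 11, -44, 19, -45]
  [-4, -41, 10, 9, 47, -27] -> [-1, -38, 13, 12, 50, -24] -> [1, 38, -13, -12, -50, 24] -> [1, 38, -13, -12, -50, 24]
  [-38, -30, -14, 40, -33, -14, -49] -> [-35, -27, -11, 43, -30, -11, -46] -> [35, 27, 11, -43, 30, 11, 46] -> [35, 27, 11, -43, 30, 46]
  [-22, -39, -11, 4, -48, 6, -12, -21, -15, -21] -> [-19, -36, -8, 7, -45, 9, -9, -18, -12, -18] -> [19, 36, 8, -7, 45, -9, 9, 18, 12, 18] -> [19, 36, 8, -7, 45, -9, 9, 18, 12]
  probe: [-43, 26, 9] -> [-40, 29, 12] -> [40, -29, -12] -> [40, -29, -12]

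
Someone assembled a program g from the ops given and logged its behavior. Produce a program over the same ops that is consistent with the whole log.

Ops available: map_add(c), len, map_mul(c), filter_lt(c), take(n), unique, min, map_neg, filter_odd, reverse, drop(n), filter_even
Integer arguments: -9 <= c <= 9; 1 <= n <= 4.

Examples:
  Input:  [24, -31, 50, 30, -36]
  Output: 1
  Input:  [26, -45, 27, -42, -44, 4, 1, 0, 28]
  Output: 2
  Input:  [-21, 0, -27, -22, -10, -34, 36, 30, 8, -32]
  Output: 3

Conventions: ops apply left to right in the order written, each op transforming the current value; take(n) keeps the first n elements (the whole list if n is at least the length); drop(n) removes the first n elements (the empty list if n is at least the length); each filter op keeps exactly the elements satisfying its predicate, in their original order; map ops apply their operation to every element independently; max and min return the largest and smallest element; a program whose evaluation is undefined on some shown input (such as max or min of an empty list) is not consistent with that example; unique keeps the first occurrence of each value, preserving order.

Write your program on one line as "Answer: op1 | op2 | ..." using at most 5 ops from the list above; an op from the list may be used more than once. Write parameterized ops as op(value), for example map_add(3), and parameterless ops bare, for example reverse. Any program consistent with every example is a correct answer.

drop(2) | map_add(3) | take(4) | filter_lt(-8) | len

Check, running the answer program on each example:
  [24, -31, 50, 30, -36] -> [50, 30, -36] -> [53, 33, -33] -> [53, 33, -33] -> [-33] -> 1
  [26, -45, 27, -42, -44, 4, 1, 0, 28] -> [27, -42, -44, 4, 1, 0, 28] -> [30, -39, -41, 7, 4, 3, 31] -> [30, -39, -41, 7] -> [-39, -41] -> 2
  [-21, 0, -27, -22, -10, -34, 36, 30, 8, -32] -> [-27, -22, -10, -34, 36, 30, 8, -32] -> [-24, -19, -7, -31, 39, 33, 11, -29] -> [-24, -19, -7, -31] -> [-24, -19, -31] -> 3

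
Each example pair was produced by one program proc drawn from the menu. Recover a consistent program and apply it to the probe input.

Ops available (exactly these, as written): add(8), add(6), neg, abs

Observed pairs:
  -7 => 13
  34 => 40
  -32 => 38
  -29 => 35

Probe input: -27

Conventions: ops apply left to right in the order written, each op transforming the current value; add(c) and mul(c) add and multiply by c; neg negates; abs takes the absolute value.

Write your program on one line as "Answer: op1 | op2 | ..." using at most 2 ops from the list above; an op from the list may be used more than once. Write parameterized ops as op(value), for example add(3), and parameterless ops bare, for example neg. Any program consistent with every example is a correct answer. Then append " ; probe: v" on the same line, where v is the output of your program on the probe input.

abs | add(6) ; probe: 33

Check, running the answer program on each example:
  -7 -> 7 -> 13
  34 -> 34 -> 40
  -32 -> 32 -> 38
  -29 -> 29 -> 35
  probe: -27 -> 27 -> 33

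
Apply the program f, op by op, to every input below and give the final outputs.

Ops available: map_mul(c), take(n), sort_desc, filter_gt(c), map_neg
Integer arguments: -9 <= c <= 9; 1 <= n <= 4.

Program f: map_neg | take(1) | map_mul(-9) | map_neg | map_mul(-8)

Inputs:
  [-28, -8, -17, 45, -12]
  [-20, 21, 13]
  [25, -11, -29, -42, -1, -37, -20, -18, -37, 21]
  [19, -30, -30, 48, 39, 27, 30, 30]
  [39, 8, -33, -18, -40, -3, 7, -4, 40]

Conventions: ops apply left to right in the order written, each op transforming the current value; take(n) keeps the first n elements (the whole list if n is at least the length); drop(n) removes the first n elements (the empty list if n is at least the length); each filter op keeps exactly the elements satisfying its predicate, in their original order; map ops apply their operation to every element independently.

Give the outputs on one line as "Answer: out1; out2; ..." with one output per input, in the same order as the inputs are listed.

[-2016]; [-1440]; [1800]; [1368]; [2808]

Execution, op by op:
  [-28, -8, -17, 45, -12] -> [28, 8, 17, -45, 12] -> [28] -> [-252] -> [252] -> [-2016]
  [-20, 21, 13] -> [20, -21, -13] -> [20] -> [-180] -> [180] -> [-1440]
  [25, -11, -29, -42, -1, -37, -20, -18, -37, 21] -> [-25, 11, 29, 42, 1, 37, 20, 18, 37, -21] -> [-25] -> [225] -> [-225] -> [1800]
  [19, -30, -30, 48, 39, 27, 30, 30] -> [-19, 30, 30, -48, -39, -27, -30, -30] -> [-19] -> [171] -> [-171] -> [1368]
  [39, 8, -33, -18, -40, -3, 7, -4, 40] -> [-39, -8, 33, 18, 40, 3, -7, 4, -40] -> [-39] -> [351] -> [-351] -> [2808]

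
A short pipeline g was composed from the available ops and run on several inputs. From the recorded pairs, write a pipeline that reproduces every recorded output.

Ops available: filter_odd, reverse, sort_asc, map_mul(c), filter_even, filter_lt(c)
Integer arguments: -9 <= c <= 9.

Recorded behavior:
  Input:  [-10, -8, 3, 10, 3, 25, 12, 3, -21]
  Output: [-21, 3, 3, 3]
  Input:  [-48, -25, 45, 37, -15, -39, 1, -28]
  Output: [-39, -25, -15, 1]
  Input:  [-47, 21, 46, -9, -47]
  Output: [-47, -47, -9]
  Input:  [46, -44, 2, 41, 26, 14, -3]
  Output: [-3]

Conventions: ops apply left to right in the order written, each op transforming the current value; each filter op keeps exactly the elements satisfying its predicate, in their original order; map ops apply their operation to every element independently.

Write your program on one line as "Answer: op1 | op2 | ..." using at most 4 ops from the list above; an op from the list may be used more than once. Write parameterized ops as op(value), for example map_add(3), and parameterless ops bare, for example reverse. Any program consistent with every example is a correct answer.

filter_lt(5) | reverse | sort_asc | filter_odd

Check, running the answer program on each example:
  [-10, -8, 3, 10, 3, 25, 12, 3, -21] -> [-10, -8, 3, 3, 3, -21] -> [-21, 3, 3, 3, -8, -10] -> [-21, -10, -8, 3, 3, 3] -> [-21, 3, 3, 3]
  [-48, -25, 45, 37, -15, -39, 1, -28] -> [-48, -25, -15, -39, 1, -28] -> [-28, 1, -39, -15, -25, -48] -> [-48, -39, -28, -25, -15, 1] -> [-39, -25, -15, 1]
  [-47, 21, 46, -9, -47] -> [-47, -9, -47] -> [-47, -9, -47] -> [-47, -47, -9] -> [-47, -47, -9]
  [46, -44, 2, 41, 26, 14, -3] -> [-44, 2, -3] -> [-3, 2, -44] -> [-44, -3, 2] -> [-3]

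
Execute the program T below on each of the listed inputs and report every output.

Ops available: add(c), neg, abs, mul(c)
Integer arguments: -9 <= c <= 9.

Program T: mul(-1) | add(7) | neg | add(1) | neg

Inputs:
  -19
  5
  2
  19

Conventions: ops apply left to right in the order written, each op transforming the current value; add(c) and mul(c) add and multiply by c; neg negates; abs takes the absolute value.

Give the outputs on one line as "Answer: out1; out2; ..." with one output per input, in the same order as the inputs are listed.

25; 1; 4; -13

Execution, op by op:
  -19 -> 19 -> 26 -> -26 -> -25 -> 25
  5 -> -5 -> 2 -> -2 -> -1 -> 1
  2 -> -2 -> 5 -> -5 -> -4 -> 4
  19 -> -19 -> -12 -> 12 -> 13 -> -13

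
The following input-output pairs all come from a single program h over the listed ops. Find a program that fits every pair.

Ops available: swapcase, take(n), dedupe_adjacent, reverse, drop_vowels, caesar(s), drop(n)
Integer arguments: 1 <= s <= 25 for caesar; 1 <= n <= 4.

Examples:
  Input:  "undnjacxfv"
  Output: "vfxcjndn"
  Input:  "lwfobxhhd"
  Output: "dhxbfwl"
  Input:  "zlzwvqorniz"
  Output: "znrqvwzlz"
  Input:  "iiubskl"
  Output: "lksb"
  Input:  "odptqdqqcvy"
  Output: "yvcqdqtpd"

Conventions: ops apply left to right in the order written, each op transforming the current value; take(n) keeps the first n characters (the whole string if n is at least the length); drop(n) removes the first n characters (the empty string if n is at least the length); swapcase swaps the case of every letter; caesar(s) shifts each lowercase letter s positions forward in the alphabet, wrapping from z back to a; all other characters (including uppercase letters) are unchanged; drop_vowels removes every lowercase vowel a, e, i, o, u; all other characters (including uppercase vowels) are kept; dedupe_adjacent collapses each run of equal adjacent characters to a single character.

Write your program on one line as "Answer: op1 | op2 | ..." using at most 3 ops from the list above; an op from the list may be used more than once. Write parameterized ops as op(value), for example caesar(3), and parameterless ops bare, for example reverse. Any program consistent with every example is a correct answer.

drop_vowels | dedupe_adjacent | reverse

Check, running the answer program on each example:
  "undnjacxfv" -> "ndnjcxfv" -> "ndnjcxfv" -> "vfxcjndn"
  "lwfobxhhd" -> "lwfbxhhd" -> "lwfbxhd" -> "dhxbfwl"
  "zlzwvqorniz" -> "zlzwvqrnz" -> "zlzwvqrnz" -> "znrqvwzlz"
  "iiubskl" -> "bskl" -> "bskl" -> "lksb"
  "odptqdqqcvy" -> "dptqdqqcvy" -> "dptqdqcvy" -> "yvcqdqtpd"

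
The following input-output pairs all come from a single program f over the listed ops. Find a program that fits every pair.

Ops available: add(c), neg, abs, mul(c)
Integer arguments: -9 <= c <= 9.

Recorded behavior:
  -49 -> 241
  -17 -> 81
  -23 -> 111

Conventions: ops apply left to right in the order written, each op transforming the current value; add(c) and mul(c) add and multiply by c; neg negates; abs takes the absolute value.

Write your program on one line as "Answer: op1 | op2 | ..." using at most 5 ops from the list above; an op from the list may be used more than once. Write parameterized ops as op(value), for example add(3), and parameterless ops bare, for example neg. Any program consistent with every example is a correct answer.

mul(-5) | neg | add(6) | neg | add(2)

Check, running the answer program on each example:
  -49 -> 245 -> -245 -> -239 -> 239 -> 241
  -17 -> 85 -> -85 -> -79 -> 79 -> 81
  -23 -> 115 -> -115 -> -109 -> 109 -> 111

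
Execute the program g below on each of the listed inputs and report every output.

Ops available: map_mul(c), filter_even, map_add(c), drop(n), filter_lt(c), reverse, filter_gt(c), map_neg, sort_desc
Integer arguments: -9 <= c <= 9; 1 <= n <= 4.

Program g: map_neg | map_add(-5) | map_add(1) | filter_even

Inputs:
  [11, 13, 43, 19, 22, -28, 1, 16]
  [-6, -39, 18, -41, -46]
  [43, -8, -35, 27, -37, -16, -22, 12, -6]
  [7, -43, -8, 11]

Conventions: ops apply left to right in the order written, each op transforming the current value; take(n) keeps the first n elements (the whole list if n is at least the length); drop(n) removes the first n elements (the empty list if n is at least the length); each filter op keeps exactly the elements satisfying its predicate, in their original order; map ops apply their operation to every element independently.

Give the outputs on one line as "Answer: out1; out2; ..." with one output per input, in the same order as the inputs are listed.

Execution, op by op:
  [11, 13, 43, 19, 22, -28, 1, 16] -> [-11, -13, -43, -19, -22, 28, -1, -16] -> [-16, -18, -48, -24, -27, 23, -6, -21] -> [-15, -17, -47, -23, -26, 24, -5, -20] -> [-26, 24, -20]
  [-6, -39, 18, -41, -46] -> [6, 39, -18, 41, 46] -> [1, 34, -23, 36, 41] -> [2, 35, -22, 37, 42] -> [2, -22, 42]
  [43, -8, -35, 27, -37, -16, -22, 12, -6] -> [-43, 8, 35, -27, 37, 16, 22, -12, 6] -> [-48, 3, 30, -32, 32, 11, 17, -17, 1] -> [-47, 4, 31, -31, 33, 12, 18, -16, 2] -> [4, 12, 18, -16, 2]
  [7, -43, -8, 11] -> [-7, 43, 8, -11] -> [-12, 38, 3, -16] -> [-11, 39, 4, -15] -> [4]

[-26, 24, -20]; [2, -22, 42]; [4, 12, 18, -16, 2]; [4]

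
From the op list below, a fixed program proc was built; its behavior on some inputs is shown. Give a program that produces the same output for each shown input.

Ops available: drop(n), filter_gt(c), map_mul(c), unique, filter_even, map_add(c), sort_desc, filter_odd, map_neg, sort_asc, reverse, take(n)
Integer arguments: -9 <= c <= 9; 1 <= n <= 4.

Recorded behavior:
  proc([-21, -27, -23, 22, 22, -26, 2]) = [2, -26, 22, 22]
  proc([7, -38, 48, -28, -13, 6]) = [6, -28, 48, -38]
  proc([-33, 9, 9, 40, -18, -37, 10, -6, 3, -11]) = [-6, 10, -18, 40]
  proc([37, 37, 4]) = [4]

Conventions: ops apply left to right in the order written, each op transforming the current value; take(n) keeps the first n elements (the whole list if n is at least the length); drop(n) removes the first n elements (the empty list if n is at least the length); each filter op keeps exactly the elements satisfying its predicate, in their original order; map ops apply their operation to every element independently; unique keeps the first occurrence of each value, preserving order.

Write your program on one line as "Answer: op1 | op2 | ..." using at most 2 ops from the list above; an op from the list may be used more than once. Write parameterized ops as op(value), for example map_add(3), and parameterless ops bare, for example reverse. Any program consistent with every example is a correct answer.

filter_even | reverse

Check, running the answer program on each example:
  [-21, -27, -23, 22, 22, -26, 2] -> [22, 22, -26, 2] -> [2, -26, 22, 22]
  [7, -38, 48, -28, -13, 6] -> [-38, 48, -28, 6] -> [6, -28, 48, -38]
  [-33, 9, 9, 40, -18, -37, 10, -6, 3, -11] -> [40, -18, 10, -6] -> [-6, 10, -18, 40]
  [37, 37, 4] -> [4] -> [4]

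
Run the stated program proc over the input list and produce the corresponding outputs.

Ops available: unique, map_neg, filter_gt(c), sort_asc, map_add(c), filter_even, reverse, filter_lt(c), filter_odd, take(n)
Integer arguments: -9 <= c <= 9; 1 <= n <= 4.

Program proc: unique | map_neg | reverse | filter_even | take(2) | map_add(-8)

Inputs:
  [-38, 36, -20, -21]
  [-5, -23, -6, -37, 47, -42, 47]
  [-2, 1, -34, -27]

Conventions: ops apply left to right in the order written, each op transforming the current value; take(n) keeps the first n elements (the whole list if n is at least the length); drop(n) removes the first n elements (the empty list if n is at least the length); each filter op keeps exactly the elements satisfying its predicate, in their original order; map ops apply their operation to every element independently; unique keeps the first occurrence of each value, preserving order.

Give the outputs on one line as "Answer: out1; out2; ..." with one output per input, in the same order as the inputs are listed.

Execution, op by op:
  [-38, 36, -20, -21] -> [-38, 36, -20, -21] -> [38, -36, 20, 21] -> [21, 20, -36, 38] -> [20, -36, 38] -> [20, -36] -> [12, -44]
  [-5, -23, -6, -37, 47, -42, 47] -> [-5, -23, -6, -37, 47, -42] -> [5, 23, 6, 37, -47, 42] -> [42, -47, 37, 6, 23, 5] -> [42, 6] -> [42, 6] -> [34, -2]
  [-2, 1, -34, -27] -> [-2, 1, -34, -27] -> [2, -1, 34, 27] -> [27, 34, -1, 2] -> [34, 2] -> [34, 2] -> [26, -6]

[12, -44]; [34, -2]; [26, -6]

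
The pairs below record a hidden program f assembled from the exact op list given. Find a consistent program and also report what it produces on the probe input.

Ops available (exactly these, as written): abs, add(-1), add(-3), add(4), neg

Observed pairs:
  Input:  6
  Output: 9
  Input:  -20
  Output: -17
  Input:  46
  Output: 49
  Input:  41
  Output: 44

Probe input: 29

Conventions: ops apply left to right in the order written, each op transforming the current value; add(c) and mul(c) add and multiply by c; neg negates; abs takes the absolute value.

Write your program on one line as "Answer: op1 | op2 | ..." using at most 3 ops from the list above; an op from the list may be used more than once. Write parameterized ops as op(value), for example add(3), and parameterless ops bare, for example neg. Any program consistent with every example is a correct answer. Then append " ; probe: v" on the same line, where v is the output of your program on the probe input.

add(-1) | add(4) ; probe: 32

Check, running the answer program on each example:
  6 -> 5 -> 9
  -20 -> -21 -> -17
  46 -> 45 -> 49
  41 -> 40 -> 44
  probe: 29 -> 28 -> 32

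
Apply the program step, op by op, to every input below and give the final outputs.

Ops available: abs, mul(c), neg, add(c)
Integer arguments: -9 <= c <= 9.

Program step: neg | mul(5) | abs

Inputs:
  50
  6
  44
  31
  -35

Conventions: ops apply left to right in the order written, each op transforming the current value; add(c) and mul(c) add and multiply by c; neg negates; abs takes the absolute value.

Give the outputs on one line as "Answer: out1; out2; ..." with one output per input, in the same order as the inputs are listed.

250; 30; 220; 155; 175

Execution, op by op:
  50 -> -50 -> -250 -> 250
  6 -> -6 -> -30 -> 30
  44 -> -44 -> -220 -> 220
  31 -> -31 -> -155 -> 155
  -35 -> 35 -> 175 -> 175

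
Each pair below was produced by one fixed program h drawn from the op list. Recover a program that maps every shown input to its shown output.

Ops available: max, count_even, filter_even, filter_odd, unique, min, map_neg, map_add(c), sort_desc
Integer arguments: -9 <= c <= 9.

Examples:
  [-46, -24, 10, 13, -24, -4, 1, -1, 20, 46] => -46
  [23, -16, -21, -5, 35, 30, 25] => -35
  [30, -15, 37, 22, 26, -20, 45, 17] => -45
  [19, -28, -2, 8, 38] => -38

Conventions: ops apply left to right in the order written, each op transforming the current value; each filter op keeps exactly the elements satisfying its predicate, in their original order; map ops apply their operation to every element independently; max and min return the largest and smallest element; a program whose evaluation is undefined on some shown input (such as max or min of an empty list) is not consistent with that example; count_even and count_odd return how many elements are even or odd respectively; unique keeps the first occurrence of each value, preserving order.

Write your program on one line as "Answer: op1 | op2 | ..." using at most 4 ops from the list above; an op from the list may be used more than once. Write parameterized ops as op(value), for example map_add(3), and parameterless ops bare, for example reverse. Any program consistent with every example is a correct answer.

map_neg | unique | min

Check, running the answer program on each example:
  [-46, -24, 10, 13, -24, -4, 1, -1, 20, 46] -> [46, 24, -10, -13, 24, 4, -1, 1, -20, -46] -> [46, 24, -10, -13, 4, -1, 1, -20, -46] -> -46
  [23, -16, -21, -5, 35, 30, 25] -> [-23, 16, 21, 5, -35, -30, -25] -> [-23, 16, 21, 5, -35, -30, -25] -> -35
  [30, -15, 37, 22, 26, -20, 45, 17] -> [-30, 15, -37, -22, -26, 20, -45, -17] -> [-30, 15, -37, -22, -26, 20, -45, -17] -> -45
  [19, -28, -2, 8, 38] -> [-19, 28, 2, -8, -38] -> [-19, 28, 2, -8, -38] -> -38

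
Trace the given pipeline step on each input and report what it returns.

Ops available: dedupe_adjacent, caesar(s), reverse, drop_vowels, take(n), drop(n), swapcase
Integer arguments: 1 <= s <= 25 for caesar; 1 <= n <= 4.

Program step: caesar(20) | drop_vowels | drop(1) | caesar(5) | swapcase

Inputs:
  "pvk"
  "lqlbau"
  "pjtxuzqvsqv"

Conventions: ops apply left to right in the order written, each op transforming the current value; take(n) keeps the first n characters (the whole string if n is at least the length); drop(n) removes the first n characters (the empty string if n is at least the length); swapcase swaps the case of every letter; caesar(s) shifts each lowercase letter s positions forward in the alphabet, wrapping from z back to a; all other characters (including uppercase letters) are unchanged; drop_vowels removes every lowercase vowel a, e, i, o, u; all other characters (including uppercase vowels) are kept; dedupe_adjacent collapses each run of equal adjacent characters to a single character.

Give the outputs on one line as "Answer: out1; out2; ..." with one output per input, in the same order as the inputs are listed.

"U"; "PKA"; "ISWYPURPU"

Execution, op by op:
  "pvk" -> "jpe" -> "jp" -> "p" -> "u" -> "U"
  "lqlbau" -> "fkfvuo" -> "fkfv" -> "kfv" -> "pka" -> "PKA"
  "pjtxuzqvsqv" -> "jdnrotkpmkp" -> "jdnrtkpmkp" -> "dnrtkpmkp" -> "iswypurpu" -> "ISWYPURPU"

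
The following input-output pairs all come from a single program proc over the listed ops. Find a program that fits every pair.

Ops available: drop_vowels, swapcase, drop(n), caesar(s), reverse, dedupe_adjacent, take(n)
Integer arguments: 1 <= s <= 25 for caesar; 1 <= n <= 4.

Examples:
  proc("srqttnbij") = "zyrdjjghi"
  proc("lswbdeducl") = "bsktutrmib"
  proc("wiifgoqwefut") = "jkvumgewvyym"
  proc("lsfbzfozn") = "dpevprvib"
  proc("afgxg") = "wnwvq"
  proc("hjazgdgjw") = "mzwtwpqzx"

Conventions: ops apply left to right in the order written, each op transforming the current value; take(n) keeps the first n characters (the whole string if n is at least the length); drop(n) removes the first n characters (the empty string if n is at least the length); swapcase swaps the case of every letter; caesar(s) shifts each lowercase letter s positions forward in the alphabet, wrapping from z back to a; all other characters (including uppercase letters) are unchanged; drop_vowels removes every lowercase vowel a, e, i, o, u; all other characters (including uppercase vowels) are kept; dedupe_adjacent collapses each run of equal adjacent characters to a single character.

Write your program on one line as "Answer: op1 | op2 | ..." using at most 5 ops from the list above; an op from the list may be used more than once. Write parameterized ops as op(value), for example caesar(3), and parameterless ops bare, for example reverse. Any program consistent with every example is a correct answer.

swapcase | reverse | swapcase | caesar(16)

Check, running the answer program on each example:
  "srqttnbij" -> "SRQTTNBIJ" -> "JIBNTTQRS" -> "jibnttqrs" -> "zyrdjjghi"
  "lswbdeducl" -> "LSWBDEDUCL" -> "LCUDEDBWSL" -> "lcudedbwsl" -> "bsktutrmib"
  "wiifgoqwefut" -> "WIIFGOQWEFUT" -> "TUFEWQOGFIIW" -> "tufewqogfiiw" -> "jkvumgewvyym"
  "lsfbzfozn" -> "LSFBZFOZN" -> "NZOFZBFSL" -> "nzofzbfsl" -> "dpevprvib"
  "afgxg" -> "AFGXG" -> "GXGFA" -> "gxgfa" -> "wnwvq"
  "hjazgdgjw" -> "HJAZGDGJW" -> "WJGDGZAJH" -> "wjgdgzajh" -> "mzwtwpqzx"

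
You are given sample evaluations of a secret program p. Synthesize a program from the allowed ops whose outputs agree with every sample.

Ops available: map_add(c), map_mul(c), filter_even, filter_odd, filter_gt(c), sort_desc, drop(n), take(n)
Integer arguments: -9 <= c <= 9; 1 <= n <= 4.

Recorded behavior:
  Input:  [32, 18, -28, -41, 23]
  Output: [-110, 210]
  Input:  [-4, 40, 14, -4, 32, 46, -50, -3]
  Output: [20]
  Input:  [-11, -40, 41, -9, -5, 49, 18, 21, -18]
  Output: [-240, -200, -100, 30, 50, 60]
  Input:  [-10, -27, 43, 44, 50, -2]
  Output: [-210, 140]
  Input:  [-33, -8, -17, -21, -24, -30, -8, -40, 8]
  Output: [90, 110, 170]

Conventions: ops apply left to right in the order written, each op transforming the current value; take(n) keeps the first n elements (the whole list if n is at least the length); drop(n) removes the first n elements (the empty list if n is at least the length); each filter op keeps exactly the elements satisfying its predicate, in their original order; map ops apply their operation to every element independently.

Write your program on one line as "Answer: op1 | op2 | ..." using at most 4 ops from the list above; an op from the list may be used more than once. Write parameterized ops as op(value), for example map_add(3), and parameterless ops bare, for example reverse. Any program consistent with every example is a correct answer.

sort_desc | filter_odd | map_mul(-5) | map_add(5)

Check, running the answer program on each example:
  [32, 18, -28, -41, 23] -> [32, 23, 18, -28, -41] -> [23, -41] -> [-115, 205] -> [-110, 210]
  [-4, 40, 14, -4, 32, 46, -50, -3] -> [46, 40, 32, 14, -3, -4, -4, -50] -> [-3] -> [15] -> [20]
  [-11, -40, 41, -9, -5, 49, 18, 21, -18] -> [49, 41, 21, 18, -5, -9, -11, -18, -40] -> [49, 41, 21, -5, -9, -11] -> [-245, -205, -105, 25, 45, 55] -> [-240, -200, -100, 30, 50, 60]
  [-10, -27, 43, 44, 50, -2] -> [50, 44, 43, -2, -10, -27] -> [43, -27] -> [-215, 135] -> [-210, 140]
  [-33, -8, -17, -21, -24, -30, -8, -40, 8] -> [8, -8, -8, -17, -21, -24, -30, -33, -40] -> [-17, -21, -33] -> [85, 105, 165] -> [90, 110, 170]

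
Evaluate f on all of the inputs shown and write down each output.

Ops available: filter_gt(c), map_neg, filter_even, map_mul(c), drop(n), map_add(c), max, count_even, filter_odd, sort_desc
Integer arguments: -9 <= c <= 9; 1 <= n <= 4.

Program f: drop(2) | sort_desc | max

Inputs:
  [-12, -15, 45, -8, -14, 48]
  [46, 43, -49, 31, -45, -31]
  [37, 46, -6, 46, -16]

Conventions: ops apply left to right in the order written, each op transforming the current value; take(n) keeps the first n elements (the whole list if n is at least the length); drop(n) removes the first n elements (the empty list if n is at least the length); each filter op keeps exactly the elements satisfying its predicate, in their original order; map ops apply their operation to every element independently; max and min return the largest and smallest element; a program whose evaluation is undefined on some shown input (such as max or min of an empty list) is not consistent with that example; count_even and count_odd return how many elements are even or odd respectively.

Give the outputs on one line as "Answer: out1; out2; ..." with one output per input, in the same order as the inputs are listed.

48; 31; 46

Execution, op by op:
  [-12, -15, 45, -8, -14, 48] -> [45, -8, -14, 48] -> [48, 45, -8, -14] -> 48
  [46, 43, -49, 31, -45, -31] -> [-49, 31, -45, -31] -> [31, -31, -45, -49] -> 31
  [37, 46, -6, 46, -16] -> [-6, 46, -16] -> [46, -6, -16] -> 46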